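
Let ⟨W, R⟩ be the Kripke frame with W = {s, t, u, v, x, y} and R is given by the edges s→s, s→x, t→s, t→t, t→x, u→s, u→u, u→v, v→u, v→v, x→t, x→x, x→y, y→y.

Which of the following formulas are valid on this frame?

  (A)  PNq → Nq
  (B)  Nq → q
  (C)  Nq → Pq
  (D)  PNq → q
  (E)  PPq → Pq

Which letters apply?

B, C

R is reflexive: each world relates to itself.
R is not symmetric: s R x but not x R s.
R is not transitive: s R x and x R t but not s R t.
R is not euclidean: s R x and s R s but not x R s.
R is serial: every world has an R-successor.
(A) PNq → Nq is the dual of axiom 5, which corresponds to the euclidean property. R is not euclidean — not valid.
(B) Nq → q is axiom T, which corresponds to reflexivity. R is reflexive — valid.
(C) axiom D: valid iff R is serial. R is serial — valid.
(D) PNq → q is the dual of axiom B; it is valid on a frame exactly when R is symmetric. R is not symmetric, so not valid.
(E) PPq → Pq (the dual of axiom 4) characterises the transitive frames. R is not transitive — not valid.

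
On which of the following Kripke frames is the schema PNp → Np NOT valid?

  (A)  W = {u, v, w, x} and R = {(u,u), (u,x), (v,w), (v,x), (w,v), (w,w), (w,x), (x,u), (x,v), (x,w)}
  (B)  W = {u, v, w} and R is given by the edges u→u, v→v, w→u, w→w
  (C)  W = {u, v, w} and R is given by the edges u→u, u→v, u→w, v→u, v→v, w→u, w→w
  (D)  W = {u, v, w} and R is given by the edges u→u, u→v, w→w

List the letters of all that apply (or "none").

A, B, C, D

The schema PNp → Np is the dual of axiom 5; it is valid on a frame iff R is euclidean.
(A) R is not euclidean (x R u and x R v but not u R v), so the schema fails here.
(B) R is not euclidean (w R u and w R w but not u R w), so the schema fails here.
(C) R is not euclidean (u R v and u R w but not v R w), so the schema fails here.
(D) R is not euclidean (u R v and u R u but not v R u), so the schema fails here.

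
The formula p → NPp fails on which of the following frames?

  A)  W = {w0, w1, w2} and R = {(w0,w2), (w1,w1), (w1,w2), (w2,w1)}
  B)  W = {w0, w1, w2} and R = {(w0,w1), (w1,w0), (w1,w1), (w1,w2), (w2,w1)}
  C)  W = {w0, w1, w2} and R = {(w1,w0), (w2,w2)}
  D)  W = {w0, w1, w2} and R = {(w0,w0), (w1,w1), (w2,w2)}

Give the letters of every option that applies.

A, C

The schema p → NPp is axiom B; it is valid on a frame iff R is symmetric.
(A) R is not symmetric (w0 R w2 but not w2 R w0), so the schema fails here.
(B) R is symmetric (every R-edge is matched by its reverse), so the schema is valid here.
(C) R is not symmetric (w1 R w0 but not w0 R w1), so the schema fails here.
(D) R is symmetric (every R-edge is matched by its reverse), so the schema is valid here.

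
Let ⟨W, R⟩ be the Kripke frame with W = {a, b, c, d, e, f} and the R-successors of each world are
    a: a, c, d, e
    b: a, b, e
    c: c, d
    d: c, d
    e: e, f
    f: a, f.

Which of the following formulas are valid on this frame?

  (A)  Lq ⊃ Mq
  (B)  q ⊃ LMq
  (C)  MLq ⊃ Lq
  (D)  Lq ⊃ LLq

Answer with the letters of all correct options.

A

R is not symmetric: a R c but not c R a.
R is not transitive: a R e and e R f but not a R f.
R is not euclidean: a R c and a R a but not c R a.
R is serial: every world has an R-successor.
(A) Lq ⊃ Mq is axiom D, which corresponds to seriality. R is serial — valid.
(B) q ⊃ LMq is axiom B; it is valid on a frame exactly when R is symmetric. R is not symmetric, so not valid.
(C) MLq ⊃ Lq (the dual of axiom 5) characterises the euclidean frames. R is not euclidean — not valid.
(D) Lq ⊃ LLq is axiom 4; it is valid on a frame exactly when R is transitive. R is not transitive, so not valid.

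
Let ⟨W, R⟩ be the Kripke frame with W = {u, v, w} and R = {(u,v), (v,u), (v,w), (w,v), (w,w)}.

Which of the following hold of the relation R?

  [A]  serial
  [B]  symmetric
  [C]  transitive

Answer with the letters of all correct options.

A, B

(A) serial: every world has an R-successor.
(B) symmetric: every R-edge is matched by its reverse.
(C) not transitive: u R v and v R u but not u R u.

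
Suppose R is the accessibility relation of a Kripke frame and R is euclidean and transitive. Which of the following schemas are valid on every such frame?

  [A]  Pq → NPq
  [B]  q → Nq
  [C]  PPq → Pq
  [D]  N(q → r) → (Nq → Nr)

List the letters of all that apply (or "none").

A, C, D

(A) Pq → NPq is axiom 5; it is valid on a frame exactly when R is euclidean. Every such R is euclidean, so valid.
(B) q → Nq is equivalent to ◇p→p; it holds exactly when R ⊆ identity. Such an R need not be a subset of the identity — not valid.
(C) the dual of axiom 4: valid iff R is transitive. Every such R is transitive — valid.
(D) N(q → r) → (Nq → Nr) is axiom K, valid on every Kripke frame — valid.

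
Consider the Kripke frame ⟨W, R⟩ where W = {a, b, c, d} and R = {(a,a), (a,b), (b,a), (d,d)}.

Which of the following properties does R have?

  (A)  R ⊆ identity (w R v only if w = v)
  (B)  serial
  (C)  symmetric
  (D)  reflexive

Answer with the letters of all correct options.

C

(A) not ⊆ identity: a R b with a ≠ b.
(B) not serial: c has no R-successor.
(C) symmetric: every R-edge is matched by its reverse.
(D) not reflexive: not b R b.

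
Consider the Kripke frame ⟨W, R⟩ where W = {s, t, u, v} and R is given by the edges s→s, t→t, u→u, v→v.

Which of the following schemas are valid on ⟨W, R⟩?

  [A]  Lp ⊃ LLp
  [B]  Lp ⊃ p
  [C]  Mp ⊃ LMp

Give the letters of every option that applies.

A, B, C

R is reflexive: each world relates to itself.
R is transitive: R is closed under composition.
R is euclidean: any two R-successors of the same world are R-related.
(A) axiom 4: valid iff R is transitive. R is transitive — valid.
(B) Lp ⊃ p is axiom T, which corresponds to reflexivity. R is reflexive — valid.
(C) Mp ⊃ LMp is axiom 5, which corresponds to the euclidean property. R is euclidean — valid.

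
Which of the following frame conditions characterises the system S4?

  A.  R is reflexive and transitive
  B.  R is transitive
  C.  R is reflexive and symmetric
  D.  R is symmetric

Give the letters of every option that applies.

(A) S4 is sound and complete for exactly this class.
(B) this class determines K4, not S4.
(C) this class determines B (= KTB), not S4.
(D) this class determines KB, not S4.

A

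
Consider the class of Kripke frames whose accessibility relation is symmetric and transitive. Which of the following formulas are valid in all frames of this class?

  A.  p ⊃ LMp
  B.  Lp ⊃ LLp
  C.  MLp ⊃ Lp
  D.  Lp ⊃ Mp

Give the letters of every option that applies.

A symmetric transitive relation is euclidean (uRv and uRw give vRu by symmetry, then vRw by transitivity).
(A) p ⊃ LMp is axiom B; it is valid on a frame exactly when R is symmetric. Every such R is symmetric, so valid.
(B) Lp ⊃ LLp is axiom 4; it is valid on a frame exactly when R is transitive. Every such R is transitive, so valid.
(C) MLp ⊃ Lp is the dual of axiom 5; it is valid on a frame exactly when R is euclidean. Every such R is euclidean, so valid.
(D) Lp ⊃ Mp (axiom D) characterises the serial frames. Such an R need not be serial — not valid.

A, B, C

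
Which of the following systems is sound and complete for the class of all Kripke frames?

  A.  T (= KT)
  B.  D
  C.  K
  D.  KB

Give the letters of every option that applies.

(A) T (= KT) is determined by the class of reflexive frames.
(B) D is determined by the class of serial frames.
(C) K is determined by exactly this class.
(D) KB is determined by the class of symmetric frames.

C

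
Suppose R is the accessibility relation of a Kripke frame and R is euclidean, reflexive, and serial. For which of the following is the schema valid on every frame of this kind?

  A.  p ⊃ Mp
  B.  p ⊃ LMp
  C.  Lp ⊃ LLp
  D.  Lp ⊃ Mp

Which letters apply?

A relation that is euclidean, reflexive, and serial is also symmetric and transitive.
(A) p ⊃ Mp is the dual of axiom T, which corresponds to reflexivity. Every such R is reflexive — valid.
(B) p ⊃ LMp (axiom B) characterises the symmetric frames. Every such R is symmetric — valid.
(C) axiom 4: valid iff R is transitive. Every such R is transitive — valid.
(D) Lp ⊃ Mp is axiom D, which corresponds to seriality. Every such R is serial — valid.

A, B, C, D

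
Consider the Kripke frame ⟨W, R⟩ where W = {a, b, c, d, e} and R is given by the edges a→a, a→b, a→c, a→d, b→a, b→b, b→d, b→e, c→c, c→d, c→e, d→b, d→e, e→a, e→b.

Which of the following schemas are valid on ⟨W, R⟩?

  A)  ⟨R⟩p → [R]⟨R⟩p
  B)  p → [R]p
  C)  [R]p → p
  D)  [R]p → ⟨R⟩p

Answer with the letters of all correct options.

R is not reflexive: not d R d.
R is not euclidean: a R b and a R c but not b R c.
R is serial: every world has an R-successor.
R is not a subset of the identity: a R b with a ≠ b.
(A) ⟨R⟩p → [R]⟨R⟩p is axiom 5; it is valid on a frame exactly when R is euclidean. R is not euclidean, so not valid.
(B) p → [R]p (equivalent to ◇p→p) corresponds to R being a subset of the identity. Here R ⊄ identity, so not valid.
(C) axiom T: valid iff R is reflexive. R is not reflexive — not valid.
(D) [R]p → ⟨R⟩p is axiom D; it is valid on a frame exactly when R is serial. R is serial, so valid.

D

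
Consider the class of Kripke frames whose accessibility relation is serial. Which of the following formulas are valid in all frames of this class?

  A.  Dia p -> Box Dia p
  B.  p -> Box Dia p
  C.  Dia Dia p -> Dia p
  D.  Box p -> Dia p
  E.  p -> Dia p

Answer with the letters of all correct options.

D

(A) Dia p -> Box Dia p is axiom 5; it is valid on a frame exactly when R is euclidean. Such an R need not be euclidean, so not valid.
(B) p -> Box Dia p (axiom B) characterises the symmetric frames. Such an R need not be symmetric — not valid.
(C) Dia Dia p -> Dia p is the dual of axiom 4; it is valid on a frame exactly when R is transitive. Such an R need not be transitive, so not valid.
(D) Box p -> Dia p (axiom D) characterises the serial frames. Every such R is serial — valid.
(E) p -> Dia p is the dual of axiom T; it is valid on a frame exactly when R is reflexive. Such an R need not be reflexive, so not valid.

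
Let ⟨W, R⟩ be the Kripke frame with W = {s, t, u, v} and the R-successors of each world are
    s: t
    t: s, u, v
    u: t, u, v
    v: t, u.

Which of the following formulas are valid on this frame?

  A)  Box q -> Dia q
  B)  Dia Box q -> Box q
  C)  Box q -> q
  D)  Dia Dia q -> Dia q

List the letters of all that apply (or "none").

R is not reflexive: not s R s.
R is not transitive: s R t and t R s but not s R s.
R is not euclidean: t R s and t R u but not s R u.
R is serial: every world has an R-successor.
(A) Box q -> Dia q is axiom D, which corresponds to seriality. R is serial — valid.
(B) Dia Box q -> Box q (the dual of axiom 5) characterises the euclidean frames. R is not euclidean — not valid.
(C) Box q -> q (axiom T) characterises the reflexive frames. R is not reflexive — not valid.
(D) Dia Dia q -> Dia q is the dual of axiom 4; it is valid on a frame exactly when R is transitive. R is not transitive, so not valid.

A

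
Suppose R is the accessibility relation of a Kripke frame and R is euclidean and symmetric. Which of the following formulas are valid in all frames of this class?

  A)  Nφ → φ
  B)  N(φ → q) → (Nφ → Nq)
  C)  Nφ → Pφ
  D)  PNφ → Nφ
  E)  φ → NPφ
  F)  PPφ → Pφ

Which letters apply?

A symmetric euclidean relation is transitive (uRv and vRw give vRu by symmetry, then uRw by the euclidean condition, applied at v).
(A) Nφ → φ is axiom T; it is valid on a frame exactly when R is reflexive. Such an R need not be reflexive, so not valid.
(B) this is just K, valid on every normal frame.
(C) axiom D: valid iff R is serial. Such an R need not be serial — not valid.
(D) PNφ → Nφ is the dual of axiom 5, which corresponds to the euclidean property. Every such R is euclidean — valid.
(E) φ → NPφ is axiom B, which corresponds to symmetry. Every such R is symmetric — valid.
(F) the dual of axiom 4: valid iff R is transitive. Every such R is transitive — valid.

B, D, E, F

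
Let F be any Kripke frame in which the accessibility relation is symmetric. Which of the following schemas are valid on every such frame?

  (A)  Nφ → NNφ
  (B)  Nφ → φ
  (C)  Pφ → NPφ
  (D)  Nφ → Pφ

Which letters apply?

(A) Nφ → NNφ is axiom 4; it is valid on a frame exactly when R is transitive. Such an R need not be transitive, so not valid.
(B) axiom T: valid iff R is reflexive. Such an R need not be reflexive — not valid.
(C) Pφ → NPφ (axiom 5) characterises the euclidean frames. Such an R need not be euclidean — not valid.
(D) Nφ → Pφ is axiom D, which corresponds to seriality. Such an R need not be serial — not valid.

none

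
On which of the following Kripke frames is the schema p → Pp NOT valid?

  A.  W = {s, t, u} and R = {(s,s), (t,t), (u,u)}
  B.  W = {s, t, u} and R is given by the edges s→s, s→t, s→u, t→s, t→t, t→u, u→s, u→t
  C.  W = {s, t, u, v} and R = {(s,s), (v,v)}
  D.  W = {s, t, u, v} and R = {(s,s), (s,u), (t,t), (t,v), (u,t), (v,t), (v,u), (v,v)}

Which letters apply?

The schema p → Pp is the dual of axiom T; it is valid on a frame iff R is reflexive.
(A) R is reflexive (each world relates to itself), so the schema is valid here.
(B) R is not reflexive (not u R u), so the schema fails here.
(C) R is not reflexive (not t R t), so the schema fails here.
(D) R is not reflexive (not u R u), so the schema fails here.

B, C, D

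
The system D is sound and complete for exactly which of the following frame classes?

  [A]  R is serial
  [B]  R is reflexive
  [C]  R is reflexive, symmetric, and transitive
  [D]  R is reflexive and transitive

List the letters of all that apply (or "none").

(A) D is sound and complete for exactly this class.
(B) this class determines T (= KT), not D.
(C) this class determines S5, not D.
(D) this class determines S4, not D.

A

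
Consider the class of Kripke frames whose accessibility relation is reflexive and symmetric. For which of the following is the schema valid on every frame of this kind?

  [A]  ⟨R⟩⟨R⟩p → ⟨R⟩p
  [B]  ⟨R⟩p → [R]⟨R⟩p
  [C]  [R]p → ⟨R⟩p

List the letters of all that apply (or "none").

C

Reflexive relations are serial.
(A) ⟨R⟩⟨R⟩p → ⟨R⟩p (the dual of axiom 4) characterises the transitive frames. Such an R need not be transitive — not valid.
(B) ⟨R⟩p → [R]⟨R⟩p is axiom 5; it is valid on a frame exactly when R is euclidean. Such an R need not be euclidean, so not valid.
(C) [R]p → ⟨R⟩p is axiom D; it is valid on a frame exactly when R is serial. Every such R is serial, so valid.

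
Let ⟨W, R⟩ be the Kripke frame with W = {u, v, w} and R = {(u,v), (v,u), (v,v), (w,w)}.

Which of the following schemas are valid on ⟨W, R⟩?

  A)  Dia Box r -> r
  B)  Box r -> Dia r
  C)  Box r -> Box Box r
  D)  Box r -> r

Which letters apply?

R is not reflexive: not u R u.
R is symmetric: every R-edge is matched by its reverse.
R is not transitive: u R v and v R u but not u R u.
R is serial: every world has an R-successor.
(A) Dia Box r -> r is the dual of axiom B; it is valid on a frame exactly when R is symmetric. R is symmetric, so valid.
(B) Box r -> Dia r (axiom D) characterises the serial frames. R is serial — valid.
(C) Box r -> Box Box r (axiom 4) characterises the transitive frames. R is not transitive — not valid.
(D) Box r -> r is axiom T, which corresponds to reflexivity. R is not reflexive — not valid.

A, B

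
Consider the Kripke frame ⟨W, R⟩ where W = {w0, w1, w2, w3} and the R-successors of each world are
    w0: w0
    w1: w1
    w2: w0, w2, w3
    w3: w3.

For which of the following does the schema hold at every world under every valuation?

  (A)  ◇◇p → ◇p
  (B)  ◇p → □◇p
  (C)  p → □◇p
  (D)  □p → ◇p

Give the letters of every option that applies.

A, D

R is not symmetric: w2 R w0 but not w0 R w2.
R is transitive: R is closed under composition.
R is not euclidean: w2 R w0 and w2 R w2 but not w0 R w2.
R is serial: every world has an R-successor.
(A) ◇◇p → ◇p is the dual of axiom 4; it is valid on a frame exactly when R is transitive. R is transitive, so valid.
(B) ◇p → □◇p is axiom 5, which corresponds to the euclidean property. R is not euclidean — not valid.
(C) axiom B: valid iff R is symmetric. R is not symmetric — not valid.
(D) axiom D: valid iff R is serial. R is serial — valid.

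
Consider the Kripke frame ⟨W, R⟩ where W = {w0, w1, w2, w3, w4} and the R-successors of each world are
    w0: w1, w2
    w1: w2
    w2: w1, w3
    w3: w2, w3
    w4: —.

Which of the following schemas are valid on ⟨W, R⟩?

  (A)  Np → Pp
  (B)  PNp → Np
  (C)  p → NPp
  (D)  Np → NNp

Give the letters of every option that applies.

none

R is not symmetric: w0 R w1 but not w1 R w0.
R is not transitive: w0 R w2 and w2 R w3 but not w0 R w3.
R is not euclidean: w2 R w1 and w2 R w3 but not w1 R w3.
R is not serial: w4 has no R-successor.
(A) Np → Pp (axiom D) characterises the serial frames. R is not serial — not valid.
(B) PNp → Np is the dual of axiom 5; it is valid on a frame exactly when R is euclidean. R is not euclidean, so not valid.
(C) p → NPp is axiom B, which corresponds to symmetry. R is not symmetric — not valid.
(D) Np → NNp (axiom 4) characterises the transitive frames. R is not transitive — not valid.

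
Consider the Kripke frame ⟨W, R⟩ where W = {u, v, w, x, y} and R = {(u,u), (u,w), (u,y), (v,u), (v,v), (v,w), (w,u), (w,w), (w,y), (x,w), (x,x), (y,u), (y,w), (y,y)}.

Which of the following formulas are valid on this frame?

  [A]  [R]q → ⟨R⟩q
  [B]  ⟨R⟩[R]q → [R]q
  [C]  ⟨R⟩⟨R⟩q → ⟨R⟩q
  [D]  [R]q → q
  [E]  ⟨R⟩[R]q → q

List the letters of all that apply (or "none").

A, D

R is reflexive: each world relates to itself.
R is not symmetric: v R u but not u R v.
R is not transitive: v R u and u R y but not v R y.
R is not euclidean: v R u and v R v but not u R v.
R is serial: every world has an R-successor.
(A) [R]q → ⟨R⟩q is axiom D, which corresponds to seriality. R is serial — valid.
(B) ⟨R⟩[R]q → [R]q (the dual of axiom 5) characterises the euclidean frames. R is not euclidean — not valid.
(C) ⟨R⟩⟨R⟩q → ⟨R⟩q is the dual of axiom 4, which corresponds to transitivity. R is not transitive — not valid.
(D) axiom T: valid iff R is reflexive. R is reflexive — valid.
(E) ⟨R⟩[R]q → q is the dual of axiom B, which corresponds to symmetry. R is not symmetric — not valid.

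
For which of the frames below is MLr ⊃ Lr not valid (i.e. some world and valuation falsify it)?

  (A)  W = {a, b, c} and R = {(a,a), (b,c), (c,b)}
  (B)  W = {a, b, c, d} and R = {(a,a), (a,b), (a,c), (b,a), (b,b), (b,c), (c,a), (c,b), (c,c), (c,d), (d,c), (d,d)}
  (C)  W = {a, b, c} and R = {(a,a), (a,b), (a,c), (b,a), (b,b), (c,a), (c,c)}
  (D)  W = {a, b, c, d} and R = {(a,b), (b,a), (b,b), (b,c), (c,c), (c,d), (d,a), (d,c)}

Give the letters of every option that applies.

The schema MLr ⊃ Lr is the dual of axiom 5; it is valid on a frame iff R is euclidean.
(A) R is not euclidean (b R c and b R c but not c R c), so the schema fails here.
(B) R is not euclidean (c R a and c R d but not a R d), so the schema fails here.
(C) R is not euclidean (a R b and a R c but not b R c), so the schema fails here.
(D) R is not euclidean (b R a and b R c but not a R c), so the schema fails here.

A, B, C, D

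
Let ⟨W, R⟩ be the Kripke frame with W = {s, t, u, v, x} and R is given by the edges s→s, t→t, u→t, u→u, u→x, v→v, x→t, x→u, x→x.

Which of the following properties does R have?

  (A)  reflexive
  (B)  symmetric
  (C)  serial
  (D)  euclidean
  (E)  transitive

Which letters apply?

(A) reflexive: each world relates to itself.
(B) not symmetric: u R t but not t R u.
(C) serial: every world has an R-successor.
(D) not euclidean: u R t and u R u but not t R u.
(E) transitive: R is closed under composition.

A, C, E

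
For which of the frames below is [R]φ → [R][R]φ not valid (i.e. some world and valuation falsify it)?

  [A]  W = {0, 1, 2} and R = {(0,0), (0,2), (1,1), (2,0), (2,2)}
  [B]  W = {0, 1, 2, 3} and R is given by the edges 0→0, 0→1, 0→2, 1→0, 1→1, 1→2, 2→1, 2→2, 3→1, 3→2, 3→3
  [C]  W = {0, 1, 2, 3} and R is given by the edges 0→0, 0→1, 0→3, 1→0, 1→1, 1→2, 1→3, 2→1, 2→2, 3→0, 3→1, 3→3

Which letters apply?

The schema [R]φ → [R][R]φ is axiom 4; it is valid on a frame iff R is transitive.
(A) R is transitive (R is closed under composition), so the schema is valid here.
(B) R is not transitive (2 R 1 and 1 R 0 but not 2 R 0), so the schema fails here.
(C) R is not transitive (0 R 1 and 1 R 2 but not 0 R 2), so the schema fails here.

B, C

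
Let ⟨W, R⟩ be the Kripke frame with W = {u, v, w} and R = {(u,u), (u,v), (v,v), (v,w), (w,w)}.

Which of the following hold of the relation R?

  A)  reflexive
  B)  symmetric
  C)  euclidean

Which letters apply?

(A) reflexive: each world relates to itself.
(B) not symmetric: u R v but not v R u.
(C) not euclidean: u R v and u R u but not v R u.

A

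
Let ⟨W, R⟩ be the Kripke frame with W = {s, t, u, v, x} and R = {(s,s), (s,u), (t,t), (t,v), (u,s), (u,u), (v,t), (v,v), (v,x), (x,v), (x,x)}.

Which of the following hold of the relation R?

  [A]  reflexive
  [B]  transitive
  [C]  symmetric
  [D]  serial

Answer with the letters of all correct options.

(A) reflexive: each world relates to itself.
(B) not transitive: t R v and v R x but not t R x.
(C) symmetric: every R-edge is matched by its reverse.
(D) serial: every world has an R-successor.

A, C, D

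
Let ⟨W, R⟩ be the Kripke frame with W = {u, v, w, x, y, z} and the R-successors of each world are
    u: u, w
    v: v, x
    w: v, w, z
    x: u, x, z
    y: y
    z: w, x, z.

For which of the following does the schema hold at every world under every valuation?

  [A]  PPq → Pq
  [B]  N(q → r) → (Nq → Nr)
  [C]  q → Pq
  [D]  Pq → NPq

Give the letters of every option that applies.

B, C

R is reflexive: each world relates to itself.
R is not transitive: u R w and w R v but not u R v.
R is not euclidean: u R w and u R u but not w R u.
(A) PPq → Pq (the dual of axiom 4) characterises the transitive frames. R is not transitive — not valid.
(B) N(q → r) → (Nq → Nr) is the K axiom; it holds on all frames — valid.
(C) q → Pq is the dual of axiom T, which corresponds to reflexivity. R is reflexive — valid.
(D) Pq → NPq is axiom 5; it is valid on a frame exactly when R is euclidean. R is not euclidean, so not valid.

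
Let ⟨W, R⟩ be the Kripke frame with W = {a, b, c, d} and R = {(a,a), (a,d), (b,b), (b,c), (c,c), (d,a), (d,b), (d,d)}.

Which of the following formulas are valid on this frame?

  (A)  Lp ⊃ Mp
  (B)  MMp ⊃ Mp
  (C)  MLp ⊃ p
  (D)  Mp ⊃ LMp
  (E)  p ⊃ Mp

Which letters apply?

A, E

R is reflexive: each world relates to itself.
R is not symmetric: b R c but not c R b.
R is not transitive: a R d and d R b but not a R b.
R is not euclidean: b R c and b R b but not c R b.
R is serial: every world has an R-successor.
(A) Lp ⊃ Mp is axiom D, which corresponds to seriality. R is serial — valid.
(B) MMp ⊃ Mp is the dual of axiom 4; it is valid on a frame exactly when R is transitive. R is not transitive, so not valid.
(C) MLp ⊃ p is the dual of axiom B, which corresponds to symmetry. R is not symmetric — not valid.
(D) Mp ⊃ LMp (axiom 5) characterises the euclidean frames. R is not euclidean — not valid.
(E) p ⊃ Mp (the dual of axiom T) characterises the reflexive frames. R is reflexive — valid.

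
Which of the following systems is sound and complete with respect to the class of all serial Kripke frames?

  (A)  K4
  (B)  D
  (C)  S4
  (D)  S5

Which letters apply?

(A) K4 is determined by the class of transitive frames.
(B) D is determined by exactly this class.
(C) S4 is determined by the class of reflexive and transitive frames.
(D) S5 is determined by the class of reflexive, symmetric, and transitive frames.

B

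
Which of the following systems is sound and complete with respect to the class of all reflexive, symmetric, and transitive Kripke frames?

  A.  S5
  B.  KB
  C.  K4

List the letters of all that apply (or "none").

A

(A) S5 is determined by exactly this class.
(B) KB is determined by the class of symmetric frames.
(C) K4 is determined by the class of transitive frames.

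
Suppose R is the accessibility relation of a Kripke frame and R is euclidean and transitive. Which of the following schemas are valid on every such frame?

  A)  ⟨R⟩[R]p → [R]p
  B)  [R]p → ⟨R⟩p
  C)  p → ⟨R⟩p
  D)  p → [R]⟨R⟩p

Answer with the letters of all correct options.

(A) ⟨R⟩[R]p → [R]p is the dual of axiom 5; it is valid on a frame exactly when R is euclidean. Every such R is euclidean, so valid.
(B) [R]p → ⟨R⟩p is axiom D; it is valid on a frame exactly when R is serial. Such an R need not be serial, so not valid.
(C) the dual of axiom T: valid iff R is reflexive. Such an R need not be reflexive — not valid.
(D) p → [R]⟨R⟩p is axiom B, which corresponds to symmetry. Such an R need not be symmetric — not valid.

A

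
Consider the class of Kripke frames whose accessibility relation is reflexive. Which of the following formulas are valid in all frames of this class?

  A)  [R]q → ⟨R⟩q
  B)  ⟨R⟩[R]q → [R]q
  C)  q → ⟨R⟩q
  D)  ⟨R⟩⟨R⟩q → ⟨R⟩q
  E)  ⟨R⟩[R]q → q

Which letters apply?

A reflexive relation is serial.
(A) [R]q → ⟨R⟩q is axiom D, which corresponds to seriality. Every such R is serial — valid.
(B) ⟨R⟩[R]q → [R]q is the dual of axiom 5, which corresponds to the euclidean property. Such an R need not be euclidean — not valid.
(C) the dual of axiom T: valid iff R is reflexive. Every such R is reflexive — valid.
(D) ⟨R⟩⟨R⟩q → ⟨R⟩q is the dual of axiom 4, which corresponds to transitivity. Such an R need not be transitive — not valid.
(E) ⟨R⟩[R]q → q is the dual of axiom B; it is valid on a frame exactly when R is symmetric. Such an R need not be symmetric, so not valid.

A, C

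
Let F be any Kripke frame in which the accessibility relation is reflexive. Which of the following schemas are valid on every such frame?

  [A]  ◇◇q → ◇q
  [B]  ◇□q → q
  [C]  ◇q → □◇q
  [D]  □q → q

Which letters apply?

A reflexive relation is serial.
(A) ◇◇q → ◇q is the dual of axiom 4, which corresponds to transitivity. Such an R need not be transitive — not valid.
(B) ◇□q → q is the dual of axiom B; it is valid on a frame exactly when R is symmetric. Such an R need not be symmetric, so not valid.
(C) axiom 5: valid iff R is euclidean. Such an R need not be euclidean — not valid.
(D) □q → q is axiom T; it is valid on a frame exactly when R is reflexive. Every such R is reflexive, so valid.

D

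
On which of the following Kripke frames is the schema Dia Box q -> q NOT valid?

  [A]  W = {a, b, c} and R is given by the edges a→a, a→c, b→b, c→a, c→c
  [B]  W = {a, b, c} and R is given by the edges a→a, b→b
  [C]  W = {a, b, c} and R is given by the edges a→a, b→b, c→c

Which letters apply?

none

The schema Dia Box q -> q is the dual of axiom B; it is valid on a frame iff R is symmetric.
(A) R is symmetric (every R-edge is matched by its reverse), so the schema is valid here.
(B) R is symmetric (every R-edge is matched by its reverse), so the schema is valid here.
(C) R is symmetric (every R-edge is matched by its reverse), so the schema is valid here.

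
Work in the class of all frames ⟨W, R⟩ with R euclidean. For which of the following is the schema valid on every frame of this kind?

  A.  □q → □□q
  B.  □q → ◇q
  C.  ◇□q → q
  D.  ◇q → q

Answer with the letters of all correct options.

none

(A) axiom 4: valid iff R is transitive. Such an R need not be transitive — not valid.
(B) □q → ◇q is axiom D; it is valid on a frame exactly when R is serial. Such an R need not be serial, so not valid.
(C) ◇□q → q is the dual of axiom B; it is valid on a frame exactly when R is symmetric. Such an R need not be symmetric, so not valid.
(D) ◇q → q is the converse of T; it holds exactly when R ⊆ identity. Such an R need not be a subset of the identity — not valid.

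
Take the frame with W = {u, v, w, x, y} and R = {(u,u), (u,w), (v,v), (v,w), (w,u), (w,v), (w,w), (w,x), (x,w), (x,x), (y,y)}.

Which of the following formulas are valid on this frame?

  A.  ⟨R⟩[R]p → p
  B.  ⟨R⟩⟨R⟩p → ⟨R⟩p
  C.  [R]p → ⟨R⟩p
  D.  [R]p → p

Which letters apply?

A, C, D

R is reflexive: each world relates to itself.
R is symmetric: every R-edge is matched by its reverse.
R is not transitive: u R w and w R v but not u R v.
R is serial: every world has an R-successor.
(A) the dual of axiom B: valid iff R is symmetric. R is symmetric — valid.
(B) ⟨R⟩⟨R⟩p → ⟨R⟩p is the dual of axiom 4; it is valid on a frame exactly when R is transitive. R is not transitive, so not valid.
(C) axiom D: valid iff R is serial. R is serial — valid.
(D) [R]p → p is axiom T, which corresponds to reflexivity. R is reflexive — valid.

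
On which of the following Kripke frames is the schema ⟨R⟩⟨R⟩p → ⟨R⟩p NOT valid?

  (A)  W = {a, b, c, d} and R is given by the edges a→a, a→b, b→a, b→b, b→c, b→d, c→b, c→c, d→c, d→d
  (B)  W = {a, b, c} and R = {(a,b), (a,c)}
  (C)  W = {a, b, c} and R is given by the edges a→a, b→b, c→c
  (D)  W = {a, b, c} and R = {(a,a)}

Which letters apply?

A

The schema ⟨R⟩⟨R⟩p → ⟨R⟩p is the dual of axiom 4; it is valid on a frame iff R is transitive.
(A) R is not transitive (a R b and b R c but not a R c), so the schema fails here.
(B) R is transitive (R is closed under composition), so the schema is valid here.
(C) R is transitive (R is closed under composition), so the schema is valid here.
(D) R is transitive (R is closed under composition), so the schema is valid here.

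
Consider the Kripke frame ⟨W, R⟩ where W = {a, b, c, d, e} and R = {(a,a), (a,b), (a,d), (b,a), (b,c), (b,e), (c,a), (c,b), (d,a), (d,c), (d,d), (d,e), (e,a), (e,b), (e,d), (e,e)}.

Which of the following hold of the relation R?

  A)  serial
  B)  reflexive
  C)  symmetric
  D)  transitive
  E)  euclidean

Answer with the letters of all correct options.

(A) serial: every world has an R-successor.
(B) not reflexive: not b R b.
(C) not symmetric: c R a but not a R c.
(D) not transitive: a R b and b R c but not a R c.
(E) not euclidean: a R b and a R d but not b R d.

A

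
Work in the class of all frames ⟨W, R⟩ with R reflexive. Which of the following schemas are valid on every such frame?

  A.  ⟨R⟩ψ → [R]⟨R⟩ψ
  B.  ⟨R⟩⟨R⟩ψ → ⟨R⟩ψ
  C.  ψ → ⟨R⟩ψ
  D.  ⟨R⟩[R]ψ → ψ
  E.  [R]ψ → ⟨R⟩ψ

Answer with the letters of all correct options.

A reflexive relation is serial.
(A) ⟨R⟩ψ → [R]⟨R⟩ψ is axiom 5; it is valid on a frame exactly when R is euclidean. Such an R need not be euclidean, so not valid.
(B) ⟨R⟩⟨R⟩ψ → ⟨R⟩ψ (the dual of axiom 4) characterises the transitive frames. Such an R need not be transitive — not valid.
(C) the dual of axiom T: valid iff R is reflexive. Every such R is reflexive — valid.
(D) ⟨R⟩[R]ψ → ψ is the dual of axiom B, which corresponds to symmetry. Such an R need not be symmetric — not valid.
(E) axiom D: valid iff R is serial. Every such R is serial — valid.

C, E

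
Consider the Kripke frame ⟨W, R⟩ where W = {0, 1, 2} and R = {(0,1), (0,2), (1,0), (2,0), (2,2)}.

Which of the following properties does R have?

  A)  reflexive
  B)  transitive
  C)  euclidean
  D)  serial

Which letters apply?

(A) not reflexive: not 0 R 0.
(B) not transitive: 0 R 1 and 1 R 0 but not 0 R 0.
(C) not euclidean: 0 R 1 and 0 R 2 but not 1 R 2.
(D) serial: every world has an R-successor.

D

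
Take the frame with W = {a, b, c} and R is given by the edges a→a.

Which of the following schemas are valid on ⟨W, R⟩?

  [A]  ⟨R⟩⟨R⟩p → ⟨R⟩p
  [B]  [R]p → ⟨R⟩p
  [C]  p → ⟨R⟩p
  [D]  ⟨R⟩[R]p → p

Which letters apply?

A, D

R is not reflexive: not b R b.
R is symmetric: every R-edge is matched by its reverse.
R is transitive: R is closed under composition.
R is not serial: b has no R-successor.
(A) ⟨R⟩⟨R⟩p → ⟨R⟩p (the dual of axiom 4) characterises the transitive frames. R is transitive — valid.
(B) [R]p → ⟨R⟩p (axiom D) characterises the serial frames. R is not serial — not valid.
(C) p → ⟨R⟩p (the dual of axiom T) characterises the reflexive frames. R is not reflexive — not valid.
(D) ⟨R⟩[R]p → p is the dual of axiom B, which corresponds to symmetry. R is symmetric — valid.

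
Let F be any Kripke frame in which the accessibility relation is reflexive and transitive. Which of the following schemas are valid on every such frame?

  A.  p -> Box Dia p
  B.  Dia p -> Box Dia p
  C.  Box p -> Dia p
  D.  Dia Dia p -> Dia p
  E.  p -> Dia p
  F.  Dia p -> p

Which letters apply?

C, D, E

Reflexive relations are serial.
(A) axiom B: valid iff R is symmetric. Such an R need not be symmetric — not valid.
(B) axiom 5: valid iff R is euclidean. Such an R need not be euclidean — not valid.
(C) axiom D: valid iff R is serial. Every such R is serial — valid.
(D) Dia Dia p -> Dia p is the dual of axiom 4, which corresponds to transitivity. Every such R is transitive — valid.
(E) the dual of axiom T: valid iff R is reflexive. Every such R is reflexive — valid.
(F) Dia p -> p is the converse of T; it holds exactly when R ⊆ identity. Such an R need not be a subset of the identity — not valid.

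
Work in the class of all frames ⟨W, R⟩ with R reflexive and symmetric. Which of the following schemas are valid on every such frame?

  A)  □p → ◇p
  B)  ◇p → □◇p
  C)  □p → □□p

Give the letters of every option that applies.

Reflexive relations are serial.
(A) □p → ◇p is axiom D, which corresponds to seriality. Every such R is serial — valid.
(B) ◇p → □◇p is axiom 5; it is valid on a frame exactly when R is euclidean. Such an R need not be euclidean, so not valid.
(C) □p → □□p (axiom 4) characterises the transitive frames. Such an R need not be transitive — not valid.

A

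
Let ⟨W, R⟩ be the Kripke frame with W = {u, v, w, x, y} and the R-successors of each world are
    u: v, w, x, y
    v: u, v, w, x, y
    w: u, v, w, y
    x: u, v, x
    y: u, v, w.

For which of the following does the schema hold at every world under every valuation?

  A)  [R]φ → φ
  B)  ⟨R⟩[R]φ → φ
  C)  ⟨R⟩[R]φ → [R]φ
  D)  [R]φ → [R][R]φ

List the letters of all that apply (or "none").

R is not reflexive: not u R u.
R is symmetric: every R-edge is matched by its reverse.
R is not transitive: u R v and v R u but not u R u.
R is not euclidean: u R w and u R x but not w R x.
(A) [R]φ → φ (axiom T) characterises the reflexive frames. R is not reflexive — not valid.
(B) ⟨R⟩[R]φ → φ is the dual of axiom B; it is valid on a frame exactly when R is symmetric. R is symmetric, so valid.
(C) ⟨R⟩[R]φ → [R]φ is the dual of axiom 5, which corresponds to the euclidean property. R is not euclidean — not valid.
(D) axiom 4: valid iff R is transitive. R is not transitive — not valid.

B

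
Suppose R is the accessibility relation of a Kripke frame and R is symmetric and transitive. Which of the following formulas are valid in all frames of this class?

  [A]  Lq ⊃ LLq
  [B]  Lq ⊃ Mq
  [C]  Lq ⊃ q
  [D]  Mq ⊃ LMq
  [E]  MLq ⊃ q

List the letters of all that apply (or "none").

A, D, E

A symmetric transitive relation is euclidean (uRv and uRw give vRu by symmetry, then vRw by transitivity).
(A) Lq ⊃ LLq (axiom 4) characterises the transitive frames. Every such R is transitive — valid.
(B) axiom D: valid iff R is serial. Such an R need not be serial — not valid.
(C) Lq ⊃ q (axiom T) characterises the reflexive frames. Such an R need not be reflexive — not valid.
(D) Mq ⊃ LMq (axiom 5) characterises the euclidean frames. Every such R is euclidean — valid.
(E) MLq ⊃ q is the dual of axiom B, which corresponds to symmetry. Every such R is symmetric — valid.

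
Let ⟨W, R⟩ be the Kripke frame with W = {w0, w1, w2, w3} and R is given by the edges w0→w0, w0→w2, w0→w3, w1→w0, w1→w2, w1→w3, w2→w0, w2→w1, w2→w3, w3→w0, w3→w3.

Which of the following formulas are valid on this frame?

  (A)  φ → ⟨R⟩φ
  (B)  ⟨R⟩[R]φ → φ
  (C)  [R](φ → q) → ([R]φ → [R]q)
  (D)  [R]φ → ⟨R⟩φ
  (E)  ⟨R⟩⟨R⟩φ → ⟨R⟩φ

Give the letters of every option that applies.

C, D

R is not reflexive: not w1 R w1.
R is not symmetric: w1 R w0 but not w0 R w1.
R is not transitive: w0 R w2 and w2 R w1 but not w0 R w1.
R is serial: every world has an R-successor.
(A) φ → ⟨R⟩φ is the dual of axiom T, which corresponds to reflexivity. R is not reflexive — not valid.
(B) ⟨R⟩[R]φ → φ is the dual of axiom B; it is valid on a frame exactly when R is symmetric. R is not symmetric, so not valid.
(C) [R](φ → q) → ([R]φ → [R]q) is the K axiom; it holds on all frames — valid.
(D) [R]φ → ⟨R⟩φ (axiom D) characterises the serial frames. R is serial — valid.
(E) ⟨R⟩⟨R⟩φ → ⟨R⟩φ (the dual of axiom 4) characterises the transitive frames. R is not transitive — not valid.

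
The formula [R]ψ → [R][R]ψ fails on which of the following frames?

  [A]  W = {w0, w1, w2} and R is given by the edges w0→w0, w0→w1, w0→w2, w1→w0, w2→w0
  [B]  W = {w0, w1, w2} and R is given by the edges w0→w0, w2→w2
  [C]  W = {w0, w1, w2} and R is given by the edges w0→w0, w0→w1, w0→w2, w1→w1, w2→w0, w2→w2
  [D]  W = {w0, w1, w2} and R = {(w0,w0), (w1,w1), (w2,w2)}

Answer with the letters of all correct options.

The schema [R]ψ → [R][R]ψ is axiom 4; it is valid on a frame iff R is transitive.
(A) R is not transitive (w1 R w0 and w0 R w1 but not w1 R w1), so the schema fails here.
(B) R is transitive (R is closed under composition), so the schema is valid here.
(C) R is not transitive (w2 R w0 and w0 R w1 but not w2 R w1), so the schema fails here.
(D) R is transitive (R is closed under composition), so the schema is valid here.

A, C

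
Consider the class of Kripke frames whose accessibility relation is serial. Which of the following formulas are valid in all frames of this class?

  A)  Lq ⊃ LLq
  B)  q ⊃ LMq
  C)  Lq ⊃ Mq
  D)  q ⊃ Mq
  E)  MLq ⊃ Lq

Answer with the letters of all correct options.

(A) Lq ⊃ LLq (axiom 4) characterises the transitive frames. Such an R need not be transitive — not valid.
(B) q ⊃ LMq (axiom B) characterises the symmetric frames. Such an R need not be symmetric — not valid.
(C) Lq ⊃ Mq (axiom D) characterises the serial frames. Every such R is serial — valid.
(D) q ⊃ Mq is the dual of axiom T; it is valid on a frame exactly when R is reflexive. Such an R need not be reflexive, so not valid.
(E) MLq ⊃ Lq is the dual of axiom 5, which corresponds to the euclidean property. Such an R need not be euclidean — not valid.

C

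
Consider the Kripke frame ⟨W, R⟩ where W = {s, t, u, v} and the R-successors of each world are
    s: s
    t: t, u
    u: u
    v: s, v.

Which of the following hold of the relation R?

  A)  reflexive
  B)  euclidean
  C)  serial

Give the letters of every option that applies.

(A) reflexive: each world relates to itself.
(B) not euclidean: t R u and t R t but not u R t.
(C) serial: every world has an R-successor.

A, C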